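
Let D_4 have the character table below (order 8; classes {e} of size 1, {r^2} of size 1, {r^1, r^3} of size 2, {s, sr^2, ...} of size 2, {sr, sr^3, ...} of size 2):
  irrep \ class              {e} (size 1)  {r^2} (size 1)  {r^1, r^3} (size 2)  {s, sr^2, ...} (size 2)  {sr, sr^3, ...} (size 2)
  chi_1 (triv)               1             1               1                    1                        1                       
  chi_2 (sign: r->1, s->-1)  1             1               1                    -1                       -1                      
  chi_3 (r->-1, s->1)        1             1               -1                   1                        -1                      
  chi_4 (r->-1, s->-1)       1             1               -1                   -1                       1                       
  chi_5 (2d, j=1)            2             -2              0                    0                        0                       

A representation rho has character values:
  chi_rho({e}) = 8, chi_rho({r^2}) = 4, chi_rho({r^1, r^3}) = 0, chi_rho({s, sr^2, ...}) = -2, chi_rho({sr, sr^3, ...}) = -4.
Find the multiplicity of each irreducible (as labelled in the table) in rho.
Multiplicities: chi_1: 0, chi_2: 3, chi_3: 2, chi_4: 1, chi_5: 1.

Explanation: Use <chi_rho, chi> = (1/|G|) sum_C |C| * chi_rho(C) * conj(chi(C)) with |G| = 8 for each irreducible chi in the table:
  <chi_rho, chi_1> = (1/8)[1*(8)*conj(1) + 1*(4)*conj(1) + 2*(0)*conj(1) + 2*(-2)*conj(1) + 2*(-4)*conj(1)]
      = (1/8)[(8) + (4) + (0) + (-4) + (-8)] = 0/8 = 0
  <chi_rho, chi_2> = (1/8)[1*(8)*conj(1) + 1*(4)*conj(1) + 2*(0)*conj(1) + 2*(-2)*conj(-1) + 2*(-4)*conj(-1)]
      = (1/8)[(8) + (4) + (0) + (4) + (8)] = 24/8 = 3
  <chi_rho, chi_3> = (1/8)[1*(8)*conj(1) + 1*(4)*conj(1) + 2*(0)*conj(-1) + 2*(-2)*conj(1) + 2*(-4)*conj(-1)]
      = (1/8)[(8) + (4) + (0) + (-4) + (8)] = 16/8 = 2
  <chi_rho, chi_4> = (1/8)[1*(8)*conj(1) + 1*(4)*conj(1) + 2*(0)*conj(-1) + 2*(-2)*conj(-1) + 2*(-4)*conj(1)]
      = (1/8)[(8) + (4) + (0) + (4) + (-8)] = 8/8 = 1
  <chi_rho, chi_5> = (1/8)[1*(8)*conj(2) + 1*(4)*conj(-2) + 2*(0)*conj(0) + 2*(-2)*conj(0) + 2*(-4)*conj(0)]
      = (1/8)[(16) + (-8) + (0) + (0) + (0)] = 8/8 = 1
Dimension check: dim(rho) = sum (mult * dim) = 0*1 + 3*1 + 2*1 + 1*1 + 1*2 = 8 = chi_rho(e) = 8.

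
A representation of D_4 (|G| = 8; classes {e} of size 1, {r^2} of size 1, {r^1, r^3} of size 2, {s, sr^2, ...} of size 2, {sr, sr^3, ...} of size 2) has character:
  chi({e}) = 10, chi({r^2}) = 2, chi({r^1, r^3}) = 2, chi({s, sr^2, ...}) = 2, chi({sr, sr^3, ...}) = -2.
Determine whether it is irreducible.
Not irreducible (reducible): <chi, chi> = 16 > 1.

Working: <chi, chi> = (1/|G|) sum_C |C| * |chi(C)|^2 = (1/8)[1*|10|^2 + 1*|2|^2 + 2*|2|^2 + 2*|2|^2 + 2*|-2|^2]
  = (1/8)[(100) + (4) + (8) + (8) + (8)] = 128/8 = 16.
A character is irreducible iff <chi, chi> = 1, so this representation is reducible.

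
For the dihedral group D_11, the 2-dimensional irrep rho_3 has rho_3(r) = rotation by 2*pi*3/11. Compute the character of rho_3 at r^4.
chi_{rho_3}(r^4) = 2*cos(2*pi*3*4/11) = 2*cos(24*pi/11)

Details: rho_3(r^4) is rotation by angle 2*pi*3*4/11, whose trace is 2*cos(2*pi*3*4/11) = 2*cos(24*pi/11).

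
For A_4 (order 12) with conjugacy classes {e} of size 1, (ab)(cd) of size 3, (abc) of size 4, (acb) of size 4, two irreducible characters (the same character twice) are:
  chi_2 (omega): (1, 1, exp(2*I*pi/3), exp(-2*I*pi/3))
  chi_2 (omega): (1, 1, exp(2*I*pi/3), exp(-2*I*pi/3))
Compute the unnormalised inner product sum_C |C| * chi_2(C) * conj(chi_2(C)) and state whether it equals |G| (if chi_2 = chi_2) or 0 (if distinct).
Sum = 12 = |G| = 12; so <chi_2, chi_2> = 1 (norm-1 confirms irreducibility).

Why: Compute term by term over conjugacy classes (|C| * chi_2(C) * conj(chi_2(C))):
  1*(1)*conj(1) + 3*(1)*conj(1) + 4*(exp(2*I*pi/3))*conj(exp(2*I*pi/3)) + 4*(exp(-2*I*pi/3))*conj(exp(-2*I*pi/3))
  = (1) + (3) + (4) + (4)
  = 12.
(Exp terms are combined using exp(i*s)*conj(exp(i*t)) = exp(i*(s-t)), and sums of them are collapsed using the identity that for every m > 1 the m distinct m-th roots of unity sum to 0, e.g. 1 + exp(2*I*pi/3) + exp(-2*I*pi/3) = 0.)
Dividing by |G| = 12 gives 12/12 = 1, matching the row-orthogonality relation <chi_2, chi_2> = [chi_2 = chi_2].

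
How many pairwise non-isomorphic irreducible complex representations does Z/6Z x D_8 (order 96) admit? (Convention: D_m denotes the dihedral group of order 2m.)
42

Derivation: The number of irreducible complex representations of a finite group equals its number of conjugacy classes. For a direct product, #classes(G x H) = #classes(G) * #classes(H). Z/6Z has 6 classes (abelian), D_8 has 7 classes, so 6 * 7 = 42, so Z/6Z x D_8 (order 96) has exactly 42 irreducible complex representations.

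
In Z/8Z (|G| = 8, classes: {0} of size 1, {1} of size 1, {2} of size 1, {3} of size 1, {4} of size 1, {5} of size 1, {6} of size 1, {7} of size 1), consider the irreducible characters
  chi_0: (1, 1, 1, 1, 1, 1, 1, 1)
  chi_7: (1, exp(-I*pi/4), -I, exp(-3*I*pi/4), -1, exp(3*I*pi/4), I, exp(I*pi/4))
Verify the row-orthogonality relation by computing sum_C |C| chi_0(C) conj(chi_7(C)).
Sum = 0; so <chi_0, chi_7> = 0 (distinct irreducibles are orthogonal).

Compute term by term over conjugacy classes (|C| * chi_0(C) * conj(chi_7(C))):
  1*(1)*conj(1) + 1*(1)*conj(exp(-I*pi/4)) + 1*(1)*conj(-I) + 1*(1)*conj(exp(-3*I*pi/4)) + 1*(1)*conj(-1) + 1*(1)*conj(exp(3*I*pi/4)) + 1*(1)*conj(I) + 1*(1)*conj(exp(I*pi/4))
  = (1) + (exp(I*pi/4)) + (I) + (exp(3*I*pi/4)) + (-1) + (exp(-3*I*pi/4)) + (-I) + (exp(-I*pi/4))
  = 0.
(Exp terms are combined using exp(i*s)*conj(exp(i*t)) = exp(i*(s-t)), and sums of them are collapsed using the identity that for every m > 1 the m distinct m-th roots of unity sum to 0, e.g. 1 + exp(2*I*pi/3) + exp(-2*I*pi/3) = 0.)
Dividing by |G| = 8 gives 0/8 = 0, matching the row-orthogonality relation <chi_0, chi_7> = [chi_0 = chi_7].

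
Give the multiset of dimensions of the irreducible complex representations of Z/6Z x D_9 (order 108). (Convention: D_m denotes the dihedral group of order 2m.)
Dimensions: 1, 1, 1, 1, 1, 1, 1, 1, 1, 1, 1, 1, 2, 2, 2, 2, 2, 2, 2, 2, 2, 2, 2, 2, 2, 2, 2, 2, 2, 2, 2, 2, 2, 2, 2, 2

Proof sketch: There are 36 irreducibles (= number of conjugacy classes). Their dimensions d_i satisfy sum d_i^2 = |G| = 108: 1 + 1 + 1 + 1 + 1 + 1 + 1 + 1 + 1 + 1 + 1 + 1 + 4 + 4 + 4 + 4 + 4 + 4 + 4 + 4 + 4 + 4 + 4 + 4 + 4 + 4 + 4 + 4 + 4 + 4 + 4 + 4 + 4 + 4 + 4 + 4 = 108. (For the product with Z/6Z: each of the 6 1-dim characters of Z/6Z tensors with each irrep of D_9, giving 6 copies of each D_9-dimension.)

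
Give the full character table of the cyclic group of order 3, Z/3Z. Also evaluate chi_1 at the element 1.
Character table of Z/3Z (irreps indexed chi_0,...,chi_2 with chi_k(m) = zeta_3^(k*m), zeta_3 = exp(2*pi*i/3)):
  irrep \ class  {0} (size 1)  {1} (size 1)    {2} (size 1)  
  chi_0          1             1               1             
  chi_1          1             exp(2*I*pi/3)   exp(-2*I*pi/3)
  chi_2          1             exp(-2*I*pi/3)  exp(2*I*pi/3) 

Spot check: chi_1(1) = zeta_3^(1*1) = zeta_3^1 = exp(2*I*pi/3).

Justification: Z/3Z is abelian, so all 3 irreducible complex representations are 1-dimensional. They are given by chi_k(m) = zeta_3^(k*m) for k = 0,...,2. Row orthogonality: sum_m chi_k(m) conj(chi_l(m)) = 3 * [k = l].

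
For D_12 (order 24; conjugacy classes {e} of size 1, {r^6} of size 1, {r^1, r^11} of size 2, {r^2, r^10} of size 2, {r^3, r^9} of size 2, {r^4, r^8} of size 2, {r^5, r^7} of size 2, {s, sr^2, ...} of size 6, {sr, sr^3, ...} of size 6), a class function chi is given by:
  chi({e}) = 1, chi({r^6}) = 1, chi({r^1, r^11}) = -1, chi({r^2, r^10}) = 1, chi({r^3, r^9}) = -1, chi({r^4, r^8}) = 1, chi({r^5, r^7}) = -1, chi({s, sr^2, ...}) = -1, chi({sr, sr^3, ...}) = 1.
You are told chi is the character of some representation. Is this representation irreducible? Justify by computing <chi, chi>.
Irreducible: <chi, chi> = 1.

Argument: <chi, chi> = (1/|G|) sum_C |C| * |chi(C)|^2 = (1/24)[1*|1|^2 + 1*|1|^2 + 2*|-1|^2 + 2*|1|^2 + 2*|-1|^2 + 2*|1|^2 + 2*|-1|^2 + 6*|-1|^2 + 6*|1|^2]
  = (1/24)[(1) + (1) + (2) + (2) + (2) + (2) + (2) + (6) + (6)] = 24/24 = 1.
A character is irreducible iff <chi, chi> = 1, so this representation is irreducible.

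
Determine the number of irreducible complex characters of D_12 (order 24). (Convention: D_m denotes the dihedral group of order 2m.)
9

Explanation: The number of irreducible complex representations of a finite group equals its number of conjugacy classes. D_12 has 9 conjugacy classes (n/2 + 3 for n even), so D_12 (order 24) has exactly 9 irreducible complex representations.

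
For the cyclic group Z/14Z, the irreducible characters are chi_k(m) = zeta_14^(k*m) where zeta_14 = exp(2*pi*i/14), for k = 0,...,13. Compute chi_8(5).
chi_8(5) = zeta_14^40 = exp(-2*I*pi/7)

Reasoning: chi_8(5) = zeta_14^(8*5) = zeta_14^40. Since zeta_14^14 = 1, this equals zeta_14^12 = exp(2*pi*i*12/14) = exp(-2*I*pi/7).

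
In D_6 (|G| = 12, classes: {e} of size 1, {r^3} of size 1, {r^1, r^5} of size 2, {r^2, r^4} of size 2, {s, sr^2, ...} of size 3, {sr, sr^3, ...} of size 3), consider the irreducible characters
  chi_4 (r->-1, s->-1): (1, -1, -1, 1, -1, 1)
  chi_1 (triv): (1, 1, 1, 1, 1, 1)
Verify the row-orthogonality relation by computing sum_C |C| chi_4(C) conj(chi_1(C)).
Sum = 0; so <chi_4, chi_1> = 0 (distinct irreducibles are orthogonal).

Working: Compute term by term over conjugacy classes (|C| * chi_4(C) * conj(chi_1(C))):
  1*(1)*conj(1) + 1*(-1)*conj(1) + 2*(-1)*conj(1) + 2*(1)*conj(1) + 3*(-1)*conj(1) + 3*(1)*conj(1)
  = (1) + (-1) + (-2) + (2) + (-3) + (3)
  = 0.
Dividing by |G| = 12 gives 0/12 = 0, matching the row-orthogonality relation <chi_4, chi_1> = [chi_4 = chi_1].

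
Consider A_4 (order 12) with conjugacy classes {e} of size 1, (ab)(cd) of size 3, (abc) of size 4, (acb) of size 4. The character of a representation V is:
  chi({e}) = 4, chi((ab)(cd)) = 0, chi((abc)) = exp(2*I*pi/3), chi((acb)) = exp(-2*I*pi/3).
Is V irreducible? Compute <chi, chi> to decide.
Not irreducible (reducible): <chi, chi> = 2 > 1.

Working: <chi, chi> = (1/|G|) sum_C |C| * |chi(C)|^2 = (1/12)[1*|4|^2 + 3*|0|^2 + 4*|exp(2*I*pi/3)|^2 + 4*|exp(-2*I*pi/3)|^2]
  = (1/12)[(16) + (0) + (4) + (4)] = 24/12 = 2.
(Exp terms are combined using exp(i*s)*conj(exp(i*t)) = exp(i*(s-t)), and sums of them are collapsed using the identity that for every m > 1 the m distinct m-th roots of unity sum to 0, e.g. 1 + exp(2*I*pi/3) + exp(-2*I*pi/3) = 0.)
A character is irreducible iff <chi, chi> = 1, so this representation is reducible.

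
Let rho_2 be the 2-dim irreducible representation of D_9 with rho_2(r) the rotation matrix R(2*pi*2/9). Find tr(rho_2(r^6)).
chi_{rho_2}(r^6) = 2*cos(2*pi*2*6/9) = -1

Proof sketch: rho_2(r^6) is rotation by angle 2*pi*2*6/9, whose trace is 2*cos(2*pi*2*6/9) = -1.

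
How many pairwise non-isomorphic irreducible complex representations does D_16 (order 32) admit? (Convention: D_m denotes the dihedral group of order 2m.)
11

Details: The number of irreducible complex representations of a finite group equals its number of conjugacy classes. D_16 has 11 conjugacy classes (n/2 + 3 for n even), so D_16 (order 32) has exactly 11 irreducible complex representations.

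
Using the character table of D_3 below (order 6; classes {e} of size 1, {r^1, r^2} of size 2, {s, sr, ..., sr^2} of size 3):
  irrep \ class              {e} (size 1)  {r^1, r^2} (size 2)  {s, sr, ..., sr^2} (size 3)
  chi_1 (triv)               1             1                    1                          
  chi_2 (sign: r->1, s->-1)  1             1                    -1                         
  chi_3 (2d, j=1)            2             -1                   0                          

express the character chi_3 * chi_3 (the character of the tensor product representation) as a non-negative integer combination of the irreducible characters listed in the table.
chi_3 tensor chi_3 = chi_1 + chi_2 + chi_3 (all other irreducibles have multiplicity 0).

Why: The character of a tensor product is the pointwise product (chi_3 * chi_3)(C) = chi_3(C) * chi_3(C):
  {e}: (2)*(2), {r^1, r^2}: (-1)*(-1), {s, sr, ..., sr^2}: (0)*(0)
so (chi_3 * chi_3) takes values
  {e} -> 4, {r^1, r^2} -> 1, {s, sr, ..., sr^2} -> 0.
Now take the inner product of this character with each irreducible chi from the table, <chi_3*chi_3, chi> = (1/6) sum_C |C| (chi_3*chi_3)(C) conj(chi(C)):
  <chi_3*chi_3, chi_1> = (1/6)[1*(4)*conj(1) + 2*(1)*conj(1) + 3*(0)*conj(1)]
      = (1/6)[(4) + (2) + (0)] = 6/6 = 1
  <chi_3*chi_3, chi_2> = (1/6)[1*(4)*conj(1) + 2*(1)*conj(1) + 3*(0)*conj(-1)]
      = (1/6)[(4) + (2) + (0)] = 6/6 = 1
  <chi_3*chi_3, chi_3> = (1/6)[1*(4)*conj(2) + 2*(1)*conj(-1) + 3*(0)*conj(0)]
      = (1/6)[(8) + (-2) + (0)] = 6/6 = 1
Hence the multiplicities are chi_1: 1, chi_2: 1, chi_3: 1. Dimension check: dim(chi_3)*dim(chi_3) = 2*2 = 4 and sum (mult * dim) = 1*1 + 1*1 + 1*2 = 4.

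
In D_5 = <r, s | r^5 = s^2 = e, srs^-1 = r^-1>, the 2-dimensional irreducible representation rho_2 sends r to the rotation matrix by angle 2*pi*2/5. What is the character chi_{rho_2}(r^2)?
chi_{rho_2}(r^2) = 2*cos(2*pi*2*2/5) = -1/2 + sqrt(5)/2

rho_2(r^2) is rotation by angle 2*pi*2*2/5, whose trace is 2*cos(2*pi*2*2/5) = -1/2 + sqrt(5)/2.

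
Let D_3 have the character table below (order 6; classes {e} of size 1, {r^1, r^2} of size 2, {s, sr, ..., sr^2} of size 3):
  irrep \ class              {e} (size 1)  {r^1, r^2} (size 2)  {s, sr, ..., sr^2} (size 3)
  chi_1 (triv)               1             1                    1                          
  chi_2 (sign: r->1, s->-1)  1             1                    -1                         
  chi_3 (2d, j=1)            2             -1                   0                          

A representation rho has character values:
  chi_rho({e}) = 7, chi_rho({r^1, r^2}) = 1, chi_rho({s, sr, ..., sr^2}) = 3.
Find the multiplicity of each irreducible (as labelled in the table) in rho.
Multiplicities: chi_1: 3, chi_2: 0, chi_3: 2.

Proof sketch: Use <chi_rho, chi> = (1/|G|) sum_C |C| * chi_rho(C) * conj(chi(C)) with |G| = 6 for each irreducible chi in the table:
  <chi_rho, chi_1> = (1/6)[1*(7)*conj(1) + 2*(1)*conj(1) + 3*(3)*conj(1)]
      = (1/6)[(7) + (2) + (9)] = 18/6 = 3
  <chi_rho, chi_2> = (1/6)[1*(7)*conj(1) + 2*(1)*conj(1) + 3*(3)*conj(-1)]
      = (1/6)[(7) + (2) + (-9)] = 0/6 = 0
  <chi_rho, chi_3> = (1/6)[1*(7)*conj(2) + 2*(1)*conj(-1) + 3*(3)*conj(0)]
      = (1/6)[(14) + (-2) + (0)] = 12/6 = 2
Dimension check: dim(rho) = sum (mult * dim) = 3*1 + 0*1 + 2*2 = 7 = chi_rho(e) = 7.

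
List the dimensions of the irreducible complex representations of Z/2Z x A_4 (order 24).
Dimensions: 1, 1, 1, 1, 1, 1, 3, 3

Argument: There are 8 irreducibles (= number of conjugacy classes). Their dimensions d_i satisfy sum d_i^2 = |G| = 24: 1 + 1 + 1 + 1 + 1 + 1 + 9 + 9 = 24. (For the product with Z/2Z: each of the 2 1-dim characters of Z/2Z tensors with each irrep of A_4, giving 2 copies of each A_4-dimension.)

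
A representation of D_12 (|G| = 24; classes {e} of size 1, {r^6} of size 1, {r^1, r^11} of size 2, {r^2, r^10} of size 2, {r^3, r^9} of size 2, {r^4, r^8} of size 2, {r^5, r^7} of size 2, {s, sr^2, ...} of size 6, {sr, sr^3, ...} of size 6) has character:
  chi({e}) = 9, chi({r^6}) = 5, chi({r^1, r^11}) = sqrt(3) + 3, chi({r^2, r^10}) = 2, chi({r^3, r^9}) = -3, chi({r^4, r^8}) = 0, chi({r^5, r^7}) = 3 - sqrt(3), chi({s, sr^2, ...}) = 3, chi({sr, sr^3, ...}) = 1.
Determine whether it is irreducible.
Not irreducible (reducible): <chi, chi> = 10 > 1.

Working: <chi, chi> = (1/|G|) sum_C |C| * |chi(C)|^2 = (1/24)[1*|9|^2 + 1*|5|^2 + 2*|sqrt(3) + 3|^2 + 2*|2|^2 + 2*|-3|^2 + 2*|0|^2 + 2*|3 - sqrt(3)|^2 + 6*|3|^2 + 6*|1|^2]
  = (1/24)[(81) + (25) + (12*sqrt(3) + 24) + (8) + (18) + (0) + (24 - 12*sqrt(3)) + (54) + (6)] = 240/24 = 10.
A character is irreducible iff <chi, chi> = 1, so this representation is reducible.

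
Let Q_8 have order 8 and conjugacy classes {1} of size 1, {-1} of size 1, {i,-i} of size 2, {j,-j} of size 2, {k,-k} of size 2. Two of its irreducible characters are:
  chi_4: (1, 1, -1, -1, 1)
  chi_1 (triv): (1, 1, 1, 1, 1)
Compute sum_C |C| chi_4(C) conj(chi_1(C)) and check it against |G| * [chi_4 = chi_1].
Sum = 0; so <chi_4, chi_1> = 0 (distinct irreducibles are orthogonal).

Details: Compute term by term over conjugacy classes (|C| * chi_4(C) * conj(chi_1(C))):
  1*(1)*conj(1) + 1*(1)*conj(1) + 2*(-1)*conj(1) + 2*(-1)*conj(1) + 2*(1)*conj(1)
  = (1) + (1) + (-2) + (-2) + (2)
  = 0.
Dividing by |G| = 8 gives 0/8 = 0, matching the row-orthogonality relation <chi_4, chi_1> = [chi_4 = chi_1].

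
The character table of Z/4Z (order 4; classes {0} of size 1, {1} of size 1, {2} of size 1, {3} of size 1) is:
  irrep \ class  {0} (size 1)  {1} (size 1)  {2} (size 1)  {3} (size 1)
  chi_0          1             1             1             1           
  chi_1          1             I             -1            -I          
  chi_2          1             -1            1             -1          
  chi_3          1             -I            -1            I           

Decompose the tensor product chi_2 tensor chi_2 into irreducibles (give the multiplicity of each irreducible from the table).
chi_2 tensor chi_2 = chi_0 (all other irreducibles have multiplicity 0).

The character of a tensor product is the pointwise product (chi_2 * chi_2)(C) = chi_2(C) * chi_2(C):
  {0}: (1)*(1), {1}: (-1)*(-1), {2}: (1)*(1), {3}: (-1)*(-1)
so (chi_2 * chi_2) takes values
  {0} -> 1, {1} -> 1, {2} -> 1, {3} -> 1.
Now take the inner product of this character with each irreducible chi from the table, <chi_2*chi_2, chi> = (1/4) sum_C |C| (chi_2*chi_2)(C) conj(chi(C)):
  <chi_2*chi_2, chi_0> = (1/4)[1*(1)*conj(1) + 1*(1)*conj(1) + 1*(1)*conj(1) + 1*(1)*conj(1)]
      = (1/4)[(1) + (1) + (1) + (1)] = 4/4 = 1
  <chi_2*chi_2, chi_1> = (1/4)[1*(1)*conj(1) + 1*(1)*conj(I) + 1*(1)*conj(-1) + 1*(1)*conj(-I)]
      = (1/4)[(1) + (-I) + (-1) + (I)] = 0/4 = 0
  <chi_2*chi_2, chi_2> = (1/4)[1*(1)*conj(1) + 1*(1)*conj(-1) + 1*(1)*conj(1) + 1*(1)*conj(-1)]
      = (1/4)[(1) + (-1) + (1) + (-1)] = 0/4 = 0
  <chi_2*chi_2, chi_3> = (1/4)[1*(1)*conj(1) + 1*(1)*conj(-I) + 1*(1)*conj(-1) + 1*(1)*conj(I)]
      = (1/4)[(1) + (I) + (-1) + (-I)] = 0/4 = 0
(Exp terms are combined using exp(i*s)*conj(exp(i*t)) = exp(i*(s-t)), and sums of them are collapsed using the identity that for every m > 1 the m distinct m-th roots of unity sum to 0, e.g. 1 + exp(2*I*pi/3) + exp(-2*I*pi/3) = 0.)
Hence the multiplicities are chi_0: 1. Dimension check: dim(chi_2)*dim(chi_2) = 1*1 = 1 and sum (mult * dim) = 1*1 = 1.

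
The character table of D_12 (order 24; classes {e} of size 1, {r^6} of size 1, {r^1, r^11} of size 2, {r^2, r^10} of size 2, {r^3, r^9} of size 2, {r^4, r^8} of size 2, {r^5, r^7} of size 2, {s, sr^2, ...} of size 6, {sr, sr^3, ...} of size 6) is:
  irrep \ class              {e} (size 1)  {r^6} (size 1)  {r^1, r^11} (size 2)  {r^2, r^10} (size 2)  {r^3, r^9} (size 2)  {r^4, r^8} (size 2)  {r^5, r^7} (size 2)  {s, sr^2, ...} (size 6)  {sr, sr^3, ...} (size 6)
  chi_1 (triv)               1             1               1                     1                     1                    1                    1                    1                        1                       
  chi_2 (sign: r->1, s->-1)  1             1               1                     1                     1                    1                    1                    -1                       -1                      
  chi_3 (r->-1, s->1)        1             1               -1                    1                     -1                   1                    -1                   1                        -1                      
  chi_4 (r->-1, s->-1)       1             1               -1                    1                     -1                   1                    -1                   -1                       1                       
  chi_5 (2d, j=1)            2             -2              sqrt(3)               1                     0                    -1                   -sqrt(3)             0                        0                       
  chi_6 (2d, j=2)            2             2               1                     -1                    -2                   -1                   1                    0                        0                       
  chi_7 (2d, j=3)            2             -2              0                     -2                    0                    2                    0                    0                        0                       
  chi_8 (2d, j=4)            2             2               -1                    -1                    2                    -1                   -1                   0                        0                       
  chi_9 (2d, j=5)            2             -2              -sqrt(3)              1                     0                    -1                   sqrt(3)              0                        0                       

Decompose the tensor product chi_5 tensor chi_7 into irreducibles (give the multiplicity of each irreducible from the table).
chi_5 tensor chi_7 = chi_6 + chi_8 (all other irreducibles have multiplicity 0).

Argument: The character of a tensor product is the pointwise product (chi_5 * chi_7)(C) = chi_5(C) * chi_7(C):
  {e}: (2)*(2), {r^6}: (-2)*(-2), {r^1, r^11}: (sqrt(3))*(0), {r^2, r^10}: (1)*(-2), {r^3, r^9}: (0)*(0), {r^4, r^8}: (-1)*(2), {r^5, r^7}: (-sqrt(3))*(0), {s, sr^2, ...}: (0)*(0), {sr, sr^3, ...}: (0)*(0)
so (chi_5 * chi_7) takes values
  {e} -> 4, {r^6} -> 4, {r^1, r^11} -> 0, {r^2, r^10} -> -2, {r^3, r^9} -> 0, {r^4, r^8} -> -2, {r^5, r^7} -> 0, {s, sr^2, ...} -> 0, {sr, sr^3, ...} -> 0.
Now take the inner product of this character with each irreducible chi from the table, <chi_5*chi_7, chi> = (1/24) sum_C |C| (chi_5*chi_7)(C) conj(chi(C)):
  <chi_5*chi_7, chi_1> = (1/24)[1*(4)*conj(1) + 1*(4)*conj(1) + 2*(0)*conj(1) + 2*(-2)*conj(1) + 2*(0)*conj(1) + 2*(-2)*conj(1) + 2*(0)*conj(1) + 6*(0)*conj(1) + 6*(0)*conj(1)]
      = (1/24)[(4) + (4) + (0) + (-4) + (0) + (-4) + (0) + (0) + (0)] = 0/24 = 0
  <chi_5*chi_7, chi_2> = (1/24)[1*(4)*conj(1) + 1*(4)*conj(1) + 2*(0)*conj(1) + 2*(-2)*conj(1) + 2*(0)*conj(1) + 2*(-2)*conj(1) + 2*(0)*conj(1) + 6*(0)*conj(-1) + 6*(0)*conj(-1)]
      = (1/24)[(4) + (4) + (0) + (-4) + (0) + (-4) + (0) + (0) + (0)] = 0/24 = 0
  <chi_5*chi_7, chi_3> = (1/24)[1*(4)*conj(1) + 1*(4)*conj(1) + 2*(0)*conj(-1) + 2*(-2)*conj(1) + 2*(0)*conj(-1) + 2*(-2)*conj(1) + 2*(0)*conj(-1) + 6*(0)*conj(1) + 6*(0)*conj(-1)]
      = (1/24)[(4) + (4) + (0) + (-4) + (0) + (-4) + (0) + (0) + (0)] = 0/24 = 0
  <chi_5*chi_7, chi_4> = (1/24)[1*(4)*conj(1) + 1*(4)*conj(1) + 2*(0)*conj(-1) + 2*(-2)*conj(1) + 2*(0)*conj(-1) + 2*(-2)*conj(1) + 2*(0)*conj(-1) + 6*(0)*conj(-1) + 6*(0)*conj(1)]
      = (1/24)[(4) + (4) + (0) + (-4) + (0) + (-4) + (0) + (0) + (0)] = 0/24 = 0
  <chi_5*chi_7, chi_5> = (1/24)[1*(4)*conj(2) + 1*(4)*conj(-2) + 2*(0)*conj(sqrt(3)) + 2*(-2)*conj(1) + 2*(0)*conj(0) + 2*(-2)*conj(-1) + 2*(0)*conj(-sqrt(3)) + 6*(0)*conj(0) + 6*(0)*conj(0)]
      = (1/24)[(8) + (-8) + (0) + (-4) + (0) + (4) + (0) + (0) + (0)] = 0/24 = 0
  <chi_5*chi_7, chi_6> = (1/24)[1*(4)*conj(2) + 1*(4)*conj(2) + 2*(0)*conj(1) + 2*(-2)*conj(-1) + 2*(0)*conj(-2) + 2*(-2)*conj(-1) + 2*(0)*conj(1) + 6*(0)*conj(0) + 6*(0)*conj(0)]
      = (1/24)[(8) + (8) + (0) + (4) + (0) + (4) + (0) + (0) + (0)] = 24/24 = 1
  <chi_5*chi_7, chi_7> = (1/24)[1*(4)*conj(2) + 1*(4)*conj(-2) + 2*(0)*conj(0) + 2*(-2)*conj(-2) + 2*(0)*conj(0) + 2*(-2)*conj(2) + 2*(0)*conj(0) + 6*(0)*conj(0) + 6*(0)*conj(0)]
      = (1/24)[(8) + (-8) + (0) + (8) + (0) + (-8) + (0) + (0) + (0)] = 0/24 = 0
  <chi_5*chi_7, chi_8> = (1/24)[1*(4)*conj(2) + 1*(4)*conj(2) + 2*(0)*conj(-1) + 2*(-2)*conj(-1) + 2*(0)*conj(2) + 2*(-2)*conj(-1) + 2*(0)*conj(-1) + 6*(0)*conj(0) + 6*(0)*conj(0)]
      = (1/24)[(8) + (8) + (0) + (4) + (0) + (4) + (0) + (0) + (0)] = 24/24 = 1
  <chi_5*chi_7, chi_9> = (1/24)[1*(4)*conj(2) + 1*(4)*conj(-2) + 2*(0)*conj(-sqrt(3)) + 2*(-2)*conj(1) + 2*(0)*conj(0) + 2*(-2)*conj(-1) + 2*(0)*conj(sqrt(3)) + 6*(0)*conj(0) + 6*(0)*conj(0)]
      = (1/24)[(8) + (-8) + (0) + (-4) + (0) + (4) + (0) + (0) + (0)] = 0/24 = 0
Hence the multiplicities are chi_6: 1, chi_8: 1. Dimension check: dim(chi_5)*dim(chi_7) = 2*2 = 4 and sum (mult * dim) = 1*2 + 1*2 = 4.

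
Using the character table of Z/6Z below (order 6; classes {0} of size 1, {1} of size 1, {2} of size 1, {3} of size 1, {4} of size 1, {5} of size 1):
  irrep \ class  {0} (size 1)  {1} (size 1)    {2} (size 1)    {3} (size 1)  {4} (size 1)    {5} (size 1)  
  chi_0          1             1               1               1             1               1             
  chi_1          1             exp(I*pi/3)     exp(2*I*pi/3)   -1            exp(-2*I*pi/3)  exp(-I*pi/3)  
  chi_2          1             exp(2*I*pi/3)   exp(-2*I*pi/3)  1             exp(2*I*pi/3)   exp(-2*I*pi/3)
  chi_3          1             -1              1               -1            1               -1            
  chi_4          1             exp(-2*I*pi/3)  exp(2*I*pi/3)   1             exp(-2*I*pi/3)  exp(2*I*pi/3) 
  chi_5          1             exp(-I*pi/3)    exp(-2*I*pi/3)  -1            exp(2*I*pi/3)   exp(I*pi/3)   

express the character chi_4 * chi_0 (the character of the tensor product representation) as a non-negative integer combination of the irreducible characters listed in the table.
chi_4 tensor chi_0 = chi_4 (all other irreducibles have multiplicity 0).

Derivation: The character of a tensor product is the pointwise product (chi_4 * chi_0)(C) = chi_4(C) * chi_0(C):
  {0}: (1)*(1), {1}: (exp(-2*I*pi/3))*(1), {2}: (exp(2*I*pi/3))*(1), {3}: (1)*(1), {4}: (exp(-2*I*pi/3))*(1), {5}: (exp(2*I*pi/3))*(1)
so (chi_4 * chi_0) takes values
  {0} -> 1, {1} -> exp(-2*I*pi/3), {2} -> exp(2*I*pi/3), {3} -> 1, {4} -> exp(-2*I*pi/3), {5} -> exp(2*I*pi/3).
Now take the inner product of this character with each irreducible chi from the table, <chi_4*chi_0, chi> = (1/6) sum_C |C| (chi_4*chi_0)(C) conj(chi(C)):
  <chi_4*chi_0, chi_0> = (1/6)[1*(1)*conj(1) + 1*(exp(-2*I*pi/3))*conj(1) + 1*(exp(2*I*pi/3))*conj(1) + 1*(1)*conj(1) + 1*(exp(-2*I*pi/3))*conj(1) + 1*(exp(2*I*pi/3))*conj(1)]
      = (1/6)[(1) + (exp(-2*I*pi/3)) + (exp(2*I*pi/3)) + (1) + (exp(-2*I*pi/3)) + (exp(2*I*pi/3))] = 0/6 = 0
  <chi_4*chi_0, chi_1> = (1/6)[1*(1)*conj(1) + 1*(exp(-2*I*pi/3))*conj(exp(I*pi/3)) + 1*(exp(2*I*pi/3))*conj(exp(2*I*pi/3)) + 1*(1)*conj(-1) + 1*(exp(-2*I*pi/3))*conj(exp(-2*I*pi/3)) + 1*(exp(2*I*pi/3))*conj(exp(-I*pi/3))]
      = (1/6)[(1) + (-1) + (1) + (-1) + (1) + (-1)] = 0/6 = 0
  <chi_4*chi_0, chi_2> = (1/6)[1*(1)*conj(1) + 1*(exp(-2*I*pi/3))*conj(exp(2*I*pi/3)) + 1*(exp(2*I*pi/3))*conj(exp(-2*I*pi/3)) + 1*(1)*conj(1) + 1*(exp(-2*I*pi/3))*conj(exp(2*I*pi/3)) + 1*(exp(2*I*pi/3))*conj(exp(-2*I*pi/3))]
      = (1/6)[(1) + (exp(2*I*pi/3)) + (exp(-2*I*pi/3)) + (1) + (exp(2*I*pi/3)) + (exp(-2*I*pi/3))] = 0/6 = 0
  <chi_4*chi_0, chi_3> = (1/6)[1*(1)*conj(1) + 1*(exp(-2*I*pi/3))*conj(-1) + 1*(exp(2*I*pi/3))*conj(1) + 1*(1)*conj(-1) + 1*(exp(-2*I*pi/3))*conj(1) + 1*(exp(2*I*pi/3))*conj(-1)]
      = (1/6)[(1) + (-exp(-2*I*pi/3)) + (exp(2*I*pi/3)) + (-1) + (exp(-2*I*pi/3)) + (-exp(2*I*pi/3))] = 0/6 = 0
  <chi_4*chi_0, chi_4> = (1/6)[1*(1)*conj(1) + 1*(exp(-2*I*pi/3))*conj(exp(-2*I*pi/3)) + 1*(exp(2*I*pi/3))*conj(exp(2*I*pi/3)) + 1*(1)*conj(1) + 1*(exp(-2*I*pi/3))*conj(exp(-2*I*pi/3)) + 1*(exp(2*I*pi/3))*conj(exp(2*I*pi/3))]
      = (1/6)[(1) + (1) + (1) + (1) + (1) + (1)] = 6/6 = 1
  <chi_4*chi_0, chi_5> = (1/6)[1*(1)*conj(1) + 1*(exp(-2*I*pi/3))*conj(exp(-I*pi/3)) + 1*(exp(2*I*pi/3))*conj(exp(-2*I*pi/3)) + 1*(1)*conj(-1) + 1*(exp(-2*I*pi/3))*conj(exp(2*I*pi/3)) + 1*(exp(2*I*pi/3))*conj(exp(I*pi/3))]
      = (1/6)[(1) + (exp(-I*pi/3)) + (exp(-2*I*pi/3)) + (-1) + (exp(2*I*pi/3)) + (exp(I*pi/3))] = 0/6 = 0
(Exp terms are combined using exp(i*s)*conj(exp(i*t)) = exp(i*(s-t)), and sums of them are collapsed using the identity that for every m > 1 the m distinct m-th roots of unity sum to 0, e.g. 1 + exp(2*I*pi/3) + exp(-2*I*pi/3) = 0.)
Hence the multiplicities are chi_4: 1. Dimension check: dim(chi_4)*dim(chi_0) = 1*1 = 1 and sum (mult * dim) = 1*1 = 1.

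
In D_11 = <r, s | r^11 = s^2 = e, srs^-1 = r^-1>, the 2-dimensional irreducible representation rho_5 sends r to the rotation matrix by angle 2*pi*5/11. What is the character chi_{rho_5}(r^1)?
chi_{rho_5}(r^1) = 2*cos(2*pi*5*1/11) = -2*cos(pi/11)

Argument: rho_5(r^1) is rotation by angle 2*pi*5*1/11, whose trace is 2*cos(2*pi*5*1/11) = -2*cos(pi/11).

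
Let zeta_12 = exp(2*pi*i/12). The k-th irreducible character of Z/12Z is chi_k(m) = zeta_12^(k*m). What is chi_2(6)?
chi_2(6) = zeta_12^12 = 1

Justification: chi_2(6) = zeta_12^(2*6) = zeta_12^12. Since zeta_12^12 = 1, this equals zeta_12^0 = exp(2*pi*i*0/12) = 1.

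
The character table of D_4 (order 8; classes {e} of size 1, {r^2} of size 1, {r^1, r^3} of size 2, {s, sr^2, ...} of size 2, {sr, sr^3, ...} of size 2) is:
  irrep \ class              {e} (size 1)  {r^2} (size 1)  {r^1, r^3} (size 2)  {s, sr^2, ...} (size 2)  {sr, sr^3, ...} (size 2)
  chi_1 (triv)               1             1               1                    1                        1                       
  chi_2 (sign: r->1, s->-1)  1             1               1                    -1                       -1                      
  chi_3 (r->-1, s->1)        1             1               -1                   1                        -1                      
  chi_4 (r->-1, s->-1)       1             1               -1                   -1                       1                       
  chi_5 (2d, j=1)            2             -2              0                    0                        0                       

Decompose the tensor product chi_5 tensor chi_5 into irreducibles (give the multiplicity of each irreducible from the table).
chi_5 tensor chi_5 = chi_1 + chi_2 + chi_3 + chi_4 (all other irreducibles have multiplicity 0).

Proof sketch: The character of a tensor product is the pointwise product (chi_5 * chi_5)(C) = chi_5(C) * chi_5(C):
  {e}: (2)*(2), {r^2}: (-2)*(-2), {r^1, r^3}: (0)*(0), {s, sr^2, ...}: (0)*(0), {sr, sr^3, ...}: (0)*(0)
so (chi_5 * chi_5) takes values
  {e} -> 4, {r^2} -> 4, {r^1, r^3} -> 0, {s, sr^2, ...} -> 0, {sr, sr^3, ...} -> 0.
Now take the inner product of this character with each irreducible chi from the table, <chi_5*chi_5, chi> = (1/8) sum_C |C| (chi_5*chi_5)(C) conj(chi(C)):
  <chi_5*chi_5, chi_1> = (1/8)[1*(4)*conj(1) + 1*(4)*conj(1) + 2*(0)*conj(1) + 2*(0)*conj(1) + 2*(0)*conj(1)]
      = (1/8)[(4) + (4) + (0) + (0) + (0)] = 8/8 = 1
  <chi_5*chi_5, chi_2> = (1/8)[1*(4)*conj(1) + 1*(4)*conj(1) + 2*(0)*conj(1) + 2*(0)*conj(-1) + 2*(0)*conj(-1)]
      = (1/8)[(4) + (4) + (0) + (0) + (0)] = 8/8 = 1
  <chi_5*chi_5, chi_3> = (1/8)[1*(4)*conj(1) + 1*(4)*conj(1) + 2*(0)*conj(-1) + 2*(0)*conj(1) + 2*(0)*conj(-1)]
      = (1/8)[(4) + (4) + (0) + (0) + (0)] = 8/8 = 1
  <chi_5*chi_5, chi_4> = (1/8)[1*(4)*conj(1) + 1*(4)*conj(1) + 2*(0)*conj(-1) + 2*(0)*conj(-1) + 2*(0)*conj(1)]
      = (1/8)[(4) + (4) + (0) + (0) + (0)] = 8/8 = 1
  <chi_5*chi_5, chi_5> = (1/8)[1*(4)*conj(2) + 1*(4)*conj(-2) + 2*(0)*conj(0) + 2*(0)*conj(0) + 2*(0)*conj(0)]
      = (1/8)[(8) + (-8) + (0) + (0) + (0)] = 0/8 = 0
Hence the multiplicities are chi_1: 1, chi_2: 1, chi_3: 1, chi_4: 1. Dimension check: dim(chi_5)*dim(chi_5) = 2*2 = 4 and sum (mult * dim) = 1*1 + 1*1 + 1*1 + 1*1 = 4.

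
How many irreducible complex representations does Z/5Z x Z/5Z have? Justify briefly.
25

Justification: The number of irreducible complex representations of a finite group equals its number of conjugacy classes. Z/5Z x Z/5Z is abelian of order 25, so every element is its own conjugacy class: 25 classes, so Z/5Z x Z/5Z (order 25) has exactly 25 irreducible complex representations.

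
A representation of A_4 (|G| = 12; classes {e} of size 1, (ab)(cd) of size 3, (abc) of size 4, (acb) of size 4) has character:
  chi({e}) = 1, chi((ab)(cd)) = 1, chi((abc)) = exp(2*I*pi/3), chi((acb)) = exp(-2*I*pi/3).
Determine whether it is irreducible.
Irreducible: <chi, chi> = 1.

<chi, chi> = (1/|G|) sum_C |C| * |chi(C)|^2 = (1/12)[1*|1|^2 + 3*|1|^2 + 4*|exp(2*I*pi/3)|^2 + 4*|exp(-2*I*pi/3)|^2]
  = (1/12)[(1) + (3) + (4) + (4)] = 12/12 = 1.
(Exp terms are combined using exp(i*s)*conj(exp(i*t)) = exp(i*(s-t)), and sums of them are collapsed using the identity that for every m > 1 the m distinct m-th roots of unity sum to 0, e.g. 1 + exp(2*I*pi/3) + exp(-2*I*pi/3) = 0.)
A character is irreducible iff <chi, chi> = 1, so this representation is irreducible.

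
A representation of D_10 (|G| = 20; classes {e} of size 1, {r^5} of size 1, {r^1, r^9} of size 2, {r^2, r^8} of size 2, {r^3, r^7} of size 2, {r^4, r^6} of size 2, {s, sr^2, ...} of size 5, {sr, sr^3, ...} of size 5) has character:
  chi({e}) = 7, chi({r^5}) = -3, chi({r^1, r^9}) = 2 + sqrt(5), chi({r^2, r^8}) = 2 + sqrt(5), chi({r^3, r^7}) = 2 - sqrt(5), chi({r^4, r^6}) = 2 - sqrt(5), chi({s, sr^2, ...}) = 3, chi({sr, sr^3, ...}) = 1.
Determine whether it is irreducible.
Not irreducible (reducible): <chi, chi> = 9 > 1.

Why: <chi, chi> = (1/|G|) sum_C |C| * |chi(C)|^2 = (1/20)[1*|7|^2 + 1*|-3|^2 + 2*|2 + sqrt(5)|^2 + 2*|2 + sqrt(5)|^2 + 2*|2 - sqrt(5)|^2 + 2*|2 - sqrt(5)|^2 + 5*|3|^2 + 5*|1|^2]
  = (1/20)[(49) + (9) + (8*sqrt(5) + 18) + (8*sqrt(5) + 18) + (18 - 8*sqrt(5)) + (18 - 8*sqrt(5)) + (45) + (5)] = 180/20 = 9.
A character is irreducible iff <chi, chi> = 1, so this representation is reducible.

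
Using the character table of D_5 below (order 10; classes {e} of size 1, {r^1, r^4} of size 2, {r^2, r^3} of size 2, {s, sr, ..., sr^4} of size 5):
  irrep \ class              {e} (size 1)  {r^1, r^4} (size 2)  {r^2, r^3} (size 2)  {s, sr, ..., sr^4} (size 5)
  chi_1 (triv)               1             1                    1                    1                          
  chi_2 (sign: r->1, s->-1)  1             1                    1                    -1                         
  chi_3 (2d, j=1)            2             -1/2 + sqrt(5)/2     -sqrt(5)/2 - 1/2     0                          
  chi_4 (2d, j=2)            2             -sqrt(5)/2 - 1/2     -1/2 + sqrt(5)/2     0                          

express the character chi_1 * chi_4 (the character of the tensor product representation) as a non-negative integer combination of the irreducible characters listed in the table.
chi_1 tensor chi_4 = chi_4 (all other irreducibles have multiplicity 0).

Solution. The character of a tensor product is the pointwise product (chi_1 * chi_4)(C) = chi_1(C) * chi_4(C):
  {e}: (1)*(2), {r^1, r^4}: (1)*(-sqrt(5)/2 - 1/2), {r^2, r^3}: (1)*(-1/2 + sqrt(5)/2), {s, sr, ..., sr^4}: (1)*(0)
so (chi_1 * chi_4) takes values
  {e} -> 2, {r^1, r^4} -> -sqrt(5)/2 - 1/2, {r^2, r^3} -> -1/2 + sqrt(5)/2, {s, sr, ..., sr^4} -> 0.
Now take the inner product of this character with each irreducible chi from the table, <chi_1*chi_4, chi> = (1/10) sum_C |C| (chi_1*chi_4)(C) conj(chi(C)):
  <chi_1*chi_4, chi_1> = (1/10)[1*(2)*conj(1) + 2*(-sqrt(5)/2 - 1/2)*conj(1) + 2*(-1/2 + sqrt(5)/2)*conj(1) + 5*(0)*conj(1)]
      = (1/10)[(2) + (-sqrt(5) - 1) + (-1 + sqrt(5)) + (0)] = 0/10 = 0
  <chi_1*chi_4, chi_2> = (1/10)[1*(2)*conj(1) + 2*(-sqrt(5)/2 - 1/2)*conj(1) + 2*(-1/2 + sqrt(5)/2)*conj(1) + 5*(0)*conj(-1)]
      = (1/10)[(2) + (-sqrt(5) - 1) + (-1 + sqrt(5)) + (0)] = 0/10 = 0
  <chi_1*chi_4, chi_3> = (1/10)[1*(2)*conj(2) + 2*(-sqrt(5)/2 - 1/2)*conj(-1/2 + sqrt(5)/2) + 2*(-1/2 + sqrt(5)/2)*conj(-sqrt(5)/2 - 1/2) + 5*(0)*conj(0)]
      = (1/10)[(4) + (-2) + (-2) + (0)] = 0/10 = 0
  <chi_1*chi_4, chi_4> = (1/10)[1*(2)*conj(2) + 2*(-sqrt(5)/2 - 1/2)*conj(-sqrt(5)/2 - 1/2) + 2*(-1/2 + sqrt(5)/2)*conj(-1/2 + sqrt(5)/2) + 5*(0)*conj(0)]
      = (1/10)[(4) + (sqrt(5) + 3) + (3 - sqrt(5)) + (0)] = 10/10 = 1
Hence the multiplicities are chi_4: 1. Dimension check: dim(chi_1)*dim(chi_4) = 1*2 = 2 and sum (mult * dim) = 1*2 = 2.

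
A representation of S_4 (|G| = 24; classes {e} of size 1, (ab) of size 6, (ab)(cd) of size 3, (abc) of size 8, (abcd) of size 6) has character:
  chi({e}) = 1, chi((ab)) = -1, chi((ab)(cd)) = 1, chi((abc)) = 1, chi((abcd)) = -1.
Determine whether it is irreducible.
Irreducible: <chi, chi> = 1.

Proof sketch: <chi, chi> = (1/|G|) sum_C |C| * |chi(C)|^2 = (1/24)[1*|1|^2 + 6*|-1|^2 + 3*|1|^2 + 8*|1|^2 + 6*|-1|^2]
  = (1/24)[(1) + (6) + (3) + (8) + (6)] = 24/24 = 1.
A character is irreducible iff <chi, chi> = 1, so this representation is irreducible.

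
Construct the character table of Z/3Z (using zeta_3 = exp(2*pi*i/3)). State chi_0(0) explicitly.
Character table of Z/3Z (irreps indexed chi_0,...,chi_2 with chi_k(m) = zeta_3^(k*m), zeta_3 = exp(2*pi*i/3)):
  irrep \ class  {0} (size 1)  {1} (size 1)    {2} (size 1)  
  chi_0          1             1               1             
  chi_1          1             exp(2*I*pi/3)   exp(-2*I*pi/3)
  chi_2          1             exp(-2*I*pi/3)  exp(2*I*pi/3) 

Spot check: chi_0(0) = zeta_3^(0*0) = zeta_3^0 = 1.

Solution. Z/3Z is abelian, so all 3 irreducible complex representations are 1-dimensional. They are given by chi_k(m) = zeta_3^(k*m) for k = 0,...,2. Row orthogonality: sum_m chi_k(m) conj(chi_l(m)) = 3 * [k = l].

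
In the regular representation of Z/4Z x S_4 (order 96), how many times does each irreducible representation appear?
Each irreducible V_i of dimension d_i appears with multiplicity d_i, i.e. rho_reg = (direct sum over all irreducibles V_i) d_i V_i. The irreducible dimensions for Z/4Z x S_4 are 1, 1, 1, 1, 1, 1, 1, 1, 2, 2, 2, 2, 3, 3, 3, 3, 3, 3, 3, 3: 8 irreducibles of dimension 1, each with multiplicity 1; 4 irreducibles of dimension 2, each with multiplicity 2; 8 irreducibles of dimension 3, each with multiplicity 3. Total dimension 8*1*1 + 4*2*2 + 8*3*3 = 96 = |G|.

Why: General theorem: in the regular representation of a finite group G, each irreducible appears with multiplicity equal to its dimension. Check: dim(rho_reg) = sum d_i^2 = 1 + 1 + 1 + 1 + 1 + 1 + 1 + 1 + 4 + 4 + 4 + 4 + 9 + 9 + 9 + 9 + 9 + 9 + 9 + 9 = 96 = |G|.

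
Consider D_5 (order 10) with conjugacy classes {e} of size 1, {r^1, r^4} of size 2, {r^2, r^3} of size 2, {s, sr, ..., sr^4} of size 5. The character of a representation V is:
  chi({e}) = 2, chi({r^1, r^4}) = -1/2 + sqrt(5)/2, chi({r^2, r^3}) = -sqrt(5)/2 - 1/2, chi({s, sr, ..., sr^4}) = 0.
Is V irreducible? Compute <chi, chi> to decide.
Irreducible: <chi, chi> = 1.

Argument: <chi, chi> = (1/|G|) sum_C |C| * |chi(C)|^2 = (1/10)[1*|2|^2 + 2*|-1/2 + sqrt(5)/2|^2 + 2*|-sqrt(5)/2 - 1/2|^2 + 5*|0|^2]
  = (1/10)[(4) + (3 - sqrt(5)) + (sqrt(5) + 3) + (0)] = 10/10 = 1.
A character is irreducible iff <chi, chi> = 1, so this representation is irreducible.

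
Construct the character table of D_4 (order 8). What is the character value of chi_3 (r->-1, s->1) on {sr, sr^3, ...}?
Conjugacy classes: {e} of size 1, {r^2} of size 1, {r^1, r^3} of size 2, {s, sr^2, ...} of size 2, {sr, sr^3, ...} of size 2.
Character table:
  irrep \ class              {e} (size 1)  {r^2} (size 1)  {r^1, r^3} (size 2)  {s, sr^2, ...} (size 2)  {sr, sr^3, ...} (size 2)
  chi_1 (triv)               1             1               1                    1                        1                       
  chi_2 (sign: r->1, s->-1)  1             1               1                    -1                       -1                      
  chi_3 (r->-1, s->1)        1             1               -1                   1                        -1                      
  chi_4 (r->-1, s->-1)       1             1               -1                   -1                       1                       
  chi_5 (2d, j=1)            2             -2              0                    0                        0                       

Spot check: chi_3 (r->-1, s->1) on {sr, sr^3, ...} = -1.

Argument: D_4 has order 2*4 = 8 with 5 conjugacy classes, hence 5 irreducibles. Sum of squared dims 1 + 1 + 1 + 1 + 4 = 8 = |G|. Linear characters come from the abelianisation; the 2-dimensional irreps have character r^k -> 2*cos(2*pi*j*k/4), reflections -> 0.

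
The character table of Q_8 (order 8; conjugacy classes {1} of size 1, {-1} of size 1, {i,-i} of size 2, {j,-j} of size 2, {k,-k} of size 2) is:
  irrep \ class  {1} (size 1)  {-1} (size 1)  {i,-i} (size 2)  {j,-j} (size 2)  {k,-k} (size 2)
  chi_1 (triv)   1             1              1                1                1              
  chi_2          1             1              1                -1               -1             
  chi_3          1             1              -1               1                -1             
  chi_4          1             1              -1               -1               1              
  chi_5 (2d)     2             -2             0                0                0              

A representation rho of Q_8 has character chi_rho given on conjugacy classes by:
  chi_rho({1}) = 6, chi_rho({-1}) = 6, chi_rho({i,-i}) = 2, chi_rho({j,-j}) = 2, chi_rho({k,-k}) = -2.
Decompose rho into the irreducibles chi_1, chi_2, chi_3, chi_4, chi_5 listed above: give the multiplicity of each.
Multiplicities: chi_1: 2, chi_2: 2, chi_3: 2, chi_4: 0, chi_5: 0.

Reasoning: Use <chi_rho, chi> = (1/|G|) sum_C |C| * chi_rho(C) * conj(chi(C)) with |G| = 8 for each irreducible chi in the table:
  <chi_rho, chi_1> = (1/8)[1*(6)*conj(1) + 1*(6)*conj(1) + 2*(2)*conj(1) + 2*(2)*conj(1) + 2*(-2)*conj(1)]
      = (1/8)[(6) + (6) + (4) + (4) + (-4)] = 16/8 = 2
  <chi_rho, chi_2> = (1/8)[1*(6)*conj(1) + 1*(6)*conj(1) + 2*(2)*conj(1) + 2*(2)*conj(-1) + 2*(-2)*conj(-1)]
      = (1/8)[(6) + (6) + (4) + (-4) + (4)] = 16/8 = 2
  <chi_rho, chi_3> = (1/8)[1*(6)*conj(1) + 1*(6)*conj(1) + 2*(2)*conj(-1) + 2*(2)*conj(1) + 2*(-2)*conj(-1)]
      = (1/8)[(6) + (6) + (-4) + (4) + (4)] = 16/8 = 2
  <chi_rho, chi_4> = (1/8)[1*(6)*conj(1) + 1*(6)*conj(1) + 2*(2)*conj(-1) + 2*(2)*conj(-1) + 2*(-2)*conj(1)]
      = (1/8)[(6) + (6) + (-4) + (-4) + (-4)] = 0/8 = 0
  <chi_rho, chi_5> = (1/8)[1*(6)*conj(2) + 1*(6)*conj(-2) + 2*(2)*conj(0) + 2*(2)*conj(0) + 2*(-2)*conj(0)]
      = (1/8)[(12) + (-12) + (0) + (0) + (0)] = 0/8 = 0
Dimension check: dim(rho) = sum (mult * dim) = 2*1 + 2*1 + 2*1 + 0*1 + 0*2 = 6 = chi_rho(e) = 6.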